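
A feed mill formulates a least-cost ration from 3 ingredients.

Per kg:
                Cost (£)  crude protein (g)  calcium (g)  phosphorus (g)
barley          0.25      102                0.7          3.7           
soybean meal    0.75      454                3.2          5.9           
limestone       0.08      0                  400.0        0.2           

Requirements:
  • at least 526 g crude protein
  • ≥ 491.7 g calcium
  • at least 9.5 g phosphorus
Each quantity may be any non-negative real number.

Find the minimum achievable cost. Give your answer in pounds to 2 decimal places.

£1.05

This is a linear program. Let x1 = kg of barley, x2 = kg of soybean meal, x3 = kg of limestone.
min 0.25x1 + 0.75x2 + 0.08x3 subject to:
  102x1 + 454x2 ≥ 526   (crude protein)
  0.7x1 + 3.2x2 + 400x3 ≥ 491.7   (calcium)
  3.7x1 + 5.9x2 + 0.2x3 ≥ 9.5   (phosphorus)
  x1, x2, x3 ≥ 0.
All 3 inputs are positive at the optimum. There the crude protein, calcium, phosphorus constraints are tight.
So barley = 1.019 kg, soybean meal = 0.9296 kg, limestone = 1.22 kg.
Total cost: 0.25·1.019 + 0.75·0.9296 + 0.08·1.22 = 1.0496.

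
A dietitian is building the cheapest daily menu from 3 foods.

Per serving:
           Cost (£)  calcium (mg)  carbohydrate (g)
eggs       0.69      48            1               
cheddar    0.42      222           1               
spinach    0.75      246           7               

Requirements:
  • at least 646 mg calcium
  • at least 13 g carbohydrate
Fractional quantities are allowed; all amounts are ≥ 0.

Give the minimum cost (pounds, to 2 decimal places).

£1.71

Let x1 = servings of eggs, x2 = servings of cheddar, x3 = servings of spinach.
Minimise 0.69x1 + 0.42x2 + 0.75x3 subject to:
  48x1 + 222x2 + 246x3 ≥ 646   (calcium)
  1x1 + 1x2 + 7x3 ≥ 13   (carbohydrate)
  x1, x2, x3 ≥ 0.
The optimal basis is {cheddar, spinach}; eggs drops out. The calcium and carbohydrate requirements are met with equality.
So cheddar = 1.012 servings, spinach = 1.713 servings.
Cost = 0.42·1.012 + 0.75·1.713 = 1.7098.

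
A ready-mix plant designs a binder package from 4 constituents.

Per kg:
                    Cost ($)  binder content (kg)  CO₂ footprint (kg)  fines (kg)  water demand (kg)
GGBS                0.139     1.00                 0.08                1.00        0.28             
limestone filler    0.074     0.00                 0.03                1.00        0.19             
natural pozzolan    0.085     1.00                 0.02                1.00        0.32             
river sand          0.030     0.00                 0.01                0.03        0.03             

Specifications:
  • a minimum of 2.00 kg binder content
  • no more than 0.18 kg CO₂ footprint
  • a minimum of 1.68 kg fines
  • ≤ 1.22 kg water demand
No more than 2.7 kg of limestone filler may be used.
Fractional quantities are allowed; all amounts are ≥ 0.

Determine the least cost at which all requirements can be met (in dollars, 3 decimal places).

$0.170

Treat it as an LP. Let x1 = kg of GGBS, x2 = kg of limestone filler, x3 = kg of natural pozzolan, x4 = kg of river sand.
min 0.139x1 + 0.074x2 + 0.085x3 + 0.03x4 subject to:
  1x1 + 1x3 ≥ 2   (binder content)
  0.08x1 + 0.03x2 + 0.02x3 + 0.01x4 ≤ 0.18   (CO₂ footprint)
  1x1 + 1x2 + 1x3 + 0.03x4 ≥ 1.68   (fines)
  0.28x1 + 0.19x2 + 0.32x3 + 0.03x4 ≤ 1.22   (water demand)
  x2 ≤ 2.7
  x1, x2, x3, x4 ≥ 0.
The minimum-cost mix takes nothing from GGBS, limestone filler, river sand — only natural pozzolan. The binder content requirement is met with equality.
Solving gives x3 = 2.
Cost = 0.085·2 = 0.17000.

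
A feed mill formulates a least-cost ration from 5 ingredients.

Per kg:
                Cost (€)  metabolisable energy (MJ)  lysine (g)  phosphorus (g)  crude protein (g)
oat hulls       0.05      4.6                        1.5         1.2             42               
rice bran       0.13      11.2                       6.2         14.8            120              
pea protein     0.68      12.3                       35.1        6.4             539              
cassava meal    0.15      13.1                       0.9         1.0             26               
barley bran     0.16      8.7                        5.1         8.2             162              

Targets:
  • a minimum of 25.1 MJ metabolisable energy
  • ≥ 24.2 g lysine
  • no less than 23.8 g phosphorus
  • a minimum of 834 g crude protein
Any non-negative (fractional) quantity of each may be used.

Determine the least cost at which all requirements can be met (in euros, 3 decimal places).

€0.824

This is a linear program. Let x1 = kg of oat hulls, x2 = kg of rice bran, x3 = kg of pea protein, x4 = kg of cassava meal, x5 = kg of barley bran.
min 0.05x1 + 0.13x2 + 0.68x3 + 0.15x4 + 0.16x5 subject to:
  4.6x1 + 11.2x2 + 12.3x3 + 13.1x4 + 8.7x5 ≥ 25.1   (metabolisable energy)
  1.5x1 + 6.2x2 + 35.1x3 + 0.9x4 + 5.1x5 ≥ 24.2   (lysine)
  1.2x1 + 14.8x2 + 6.4x3 + 1x4 + 8.2x5 ≥ 23.8   (phosphorus)
  42x1 + 120x2 + 539x3 + 26x4 + 162x5 ≥ 834   (crude protein)
  x1, x2, x3, x4, x5 ≥ 0.
The minimum-cost mix takes nothing from oat hulls, rice bran, pea protein, cassava meal — only barley bran. There the crude protein constraint is tight.
That vertex is x5 = 5.148.
Objective = 0.16·5.148 = 0.82368.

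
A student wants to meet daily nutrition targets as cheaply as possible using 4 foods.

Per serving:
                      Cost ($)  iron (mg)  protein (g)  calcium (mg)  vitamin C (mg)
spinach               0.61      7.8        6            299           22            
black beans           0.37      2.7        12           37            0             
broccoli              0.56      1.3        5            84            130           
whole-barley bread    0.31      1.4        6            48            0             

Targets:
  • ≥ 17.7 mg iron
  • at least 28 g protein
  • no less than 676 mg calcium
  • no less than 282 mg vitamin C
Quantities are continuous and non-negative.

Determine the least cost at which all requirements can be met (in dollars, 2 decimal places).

Let x1 = servings of spinach, x2 = servings of black beans, x3 = servings of broccoli, x4 = servings of whole-barley bread.
Minimise 0.61x1 + 0.37x2 + 0.56x3 + 0.31x4 subject to:
  7.8x1 + 2.7x2 + 1.3x3 + 1.4x4 ≥ 17.7   (iron)
  6x1 + 12x2 + 5x3 + 6x4 ≥ 28   (protein)
  299x1 + 37x2 + 84x3 + 48x4 ≥ 676   (calcium)
  22x1 + 130x3 ≥ 282   (vitamin C)
  x1, x2, x3, x4 ≥ 0.
The optimal basis is {spinach, black beans, broccoli}; whole-barley bread drops out. There the iron, protein, vitamin C constraints are tight.
Solving gives x1 = 1.716, x2 = 0.6923, x3 = 1.879.
Total cost: 0.61·1.716 + 0.37·0.6923 + 0.56·1.879 = 2.3552.

$2.36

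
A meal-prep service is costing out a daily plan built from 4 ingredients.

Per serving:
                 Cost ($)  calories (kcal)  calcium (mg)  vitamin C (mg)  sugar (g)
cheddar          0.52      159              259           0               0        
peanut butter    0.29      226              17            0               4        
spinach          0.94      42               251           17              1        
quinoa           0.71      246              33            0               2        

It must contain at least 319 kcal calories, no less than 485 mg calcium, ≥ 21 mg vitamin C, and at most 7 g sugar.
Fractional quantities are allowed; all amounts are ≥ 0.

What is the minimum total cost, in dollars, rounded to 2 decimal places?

Let x1 = servings of cheddar, x2 = servings of peanut butter, x3 = servings of spinach, x4 = servings of quinoa.
Minimise 0.52x1 + 0.29x2 + 0.94x3 + 0.71x4 subject to:
  159x1 + 226x2 + 42x3 + 246x4 ≥ 319   (calories)
  259x1 + 17x2 + 251x3 + 33x4 ≥ 485   (calcium)
  17x3 ≥ 21   (vitamin C)
  4x2 + 1x3 + 2x4 ≤ 7   (sugar)
  x1, x2, x3, x4 ≥ 0.
The minimum-cost mix takes nothing from quinoa — only cheddar, peanut butter, spinach. The calories, calcium, vitamin C requirements are met with equality.
So cheddar = 0.6268 servings, peanut butter = 0.7409 servings, spinach = 1.235 servings.
Objective = 0.52·0.6268 + 0.29·0.7409 + 0.94·1.235 = 1.7017.

$1.70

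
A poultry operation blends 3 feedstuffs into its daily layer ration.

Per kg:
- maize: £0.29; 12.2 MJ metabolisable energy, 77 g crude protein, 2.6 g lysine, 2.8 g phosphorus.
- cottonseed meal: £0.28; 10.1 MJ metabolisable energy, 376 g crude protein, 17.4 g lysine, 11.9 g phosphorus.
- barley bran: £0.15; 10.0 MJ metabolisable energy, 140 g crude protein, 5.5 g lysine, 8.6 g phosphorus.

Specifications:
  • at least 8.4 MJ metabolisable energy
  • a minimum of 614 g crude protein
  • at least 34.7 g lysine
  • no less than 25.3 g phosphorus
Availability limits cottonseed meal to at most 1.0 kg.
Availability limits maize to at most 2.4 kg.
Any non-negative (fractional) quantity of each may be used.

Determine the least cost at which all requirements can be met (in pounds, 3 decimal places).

£0.752

This is a linear program. Let x1 = kg of maize, x2 = kg of cottonseed meal, x3 = kg of barley bran.
Minimize 0.29x1 + 0.28x2 + 0.15x3 with:
  12.2x1 + 10.1x2 + 10x3 ≥ 8.4   (metabolisable energy)
  77x1 + 376x2 + 140x3 ≥ 614   (crude protein)
  2.6x1 + 17.4x2 + 5.5x3 ≥ 34.7   (lysine)
  2.8x1 + 11.9x2 + 8.6x3 ≥ 25.3   (phosphorus)
  x2 ≤ 1
  x1 ≤ 2.4
  x1, x2, x3 ≥ 0.
At the optimum only cottonseed meal, barley bran are positive (maize = 0). Binding constraints: lysine and the cottonseed meal cap.
Optimal quantities: cottonseed meal = 1 kg, barley bran = 3.145 kg.
Hence cost = 0.28·1 + 0.15·3.145 = £0.75175.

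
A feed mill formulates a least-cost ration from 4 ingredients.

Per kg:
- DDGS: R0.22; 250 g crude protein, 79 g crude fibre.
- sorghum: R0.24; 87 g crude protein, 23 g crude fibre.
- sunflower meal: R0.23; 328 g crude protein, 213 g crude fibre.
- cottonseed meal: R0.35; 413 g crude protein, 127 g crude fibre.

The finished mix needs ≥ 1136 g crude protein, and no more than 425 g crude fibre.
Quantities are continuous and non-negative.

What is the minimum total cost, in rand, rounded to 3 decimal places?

R0.930

Set it up as a linear program. Let x1 = kg of DDGS, x2 = kg of sorghum, x3 = kg of sunflower meal, x4 = kg of cottonseed meal.
Minimise 0.22x1 + 0.24x2 + 0.23x3 + 0.35x4 s.t.:
  250x1 + 87x2 + 328x3 + 413x4 ≥ 1136   (crude protein)
  79x1 + 23x2 + 213x3 + 127x4 ≤ 425   (crude fibre)
  x1, x2, x3, x4 ≥ 0.
The optimal basis is {sunflower meal, cottonseed meal}; DDGS, sorghum drop out. Binding constraints: crude protein and crude fibre.
Solving gives x3 = 0.6748, x4 = 2.215.
Objective = 0.23·0.6748 + 0.35·2.215 = 0.93045.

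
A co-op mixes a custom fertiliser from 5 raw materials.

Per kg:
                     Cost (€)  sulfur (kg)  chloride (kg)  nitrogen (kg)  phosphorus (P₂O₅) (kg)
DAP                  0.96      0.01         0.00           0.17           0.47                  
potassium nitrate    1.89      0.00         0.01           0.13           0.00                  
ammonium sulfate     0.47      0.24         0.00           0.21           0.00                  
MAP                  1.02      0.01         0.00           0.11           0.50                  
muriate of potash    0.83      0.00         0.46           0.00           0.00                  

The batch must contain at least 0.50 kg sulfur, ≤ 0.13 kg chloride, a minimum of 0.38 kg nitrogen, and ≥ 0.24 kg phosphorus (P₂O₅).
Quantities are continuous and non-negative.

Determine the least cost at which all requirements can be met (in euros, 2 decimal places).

This is a linear program. Let x1 = kg of DAP, x2 = kg of potassium nitrate, x3 = kg of ammonium sulfate, x4 = kg of MAP, x5 = kg of muriate of potash.
min 0.96x1 + 1.89x2 + 0.47x3 + 1.02x4 + 0.83x5 s.t.:
  0.01x1 + 0.24x3 + 0.01x4 ≥ 0.5   (sulfur)
  0.01x2 + 0.46x5 ≤ 0.13   (chloride)
  0.17x1 + 0.13x2 + 0.21x3 + 0.11x4 ≥ 0.38   (nitrogen)
  0.47x1 + 0.5x4 ≥ 0.24   (phosphorus (P₂O₅))
  x1, x2, x3, x4, x5 ≥ 0.
The minimum-cost mix takes nothing from DAP, potassium nitrate, muriate of potash — only ammonium sulfate, MAP. The sulfur and phosphorus (P₂O₅) requirements are met with equality.
Optimal quantities: ammonium sulfate = 2.063 kg, MAP = 0.48 kg.
Objective = 0.47·2.063 + 1.02·0.48 = 1.4592.

€1.46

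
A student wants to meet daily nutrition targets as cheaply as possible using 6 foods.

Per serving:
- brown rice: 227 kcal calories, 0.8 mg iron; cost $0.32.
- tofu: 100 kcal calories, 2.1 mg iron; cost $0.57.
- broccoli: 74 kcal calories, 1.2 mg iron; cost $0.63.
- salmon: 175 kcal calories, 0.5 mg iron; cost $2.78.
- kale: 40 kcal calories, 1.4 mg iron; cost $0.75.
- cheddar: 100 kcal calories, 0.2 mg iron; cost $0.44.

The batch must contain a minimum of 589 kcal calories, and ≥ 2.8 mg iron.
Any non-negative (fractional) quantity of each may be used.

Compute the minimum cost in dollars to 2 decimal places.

Let x1 = servings of brown rice, x2 = servings of tofu, x3 = servings of broccoli, x4 = servings of salmon, x5 = servings of kale, x6 = servings of cheddar.
Minimize 0.32x1 + 0.57x2 + 0.63x3 + 2.78x4 + 0.75x5 + 0.44x6 with:
  227x1 + 100x2 + 74x3 + 175x4 + 40x5 + 100x6 ≥ 589   (calories)
  0.8x1 + 2.1x2 + 1.2x3 + 0.5x4 + 1.4x5 + 0.2x6 ≥ 2.8   (iron)
  x1, x2, x3, x4, x5, x6 ≥ 0.
At the optimum only brown rice, tofu are positive (broccoli, salmon, kale, cheddar = 0). Binding constraints: calories and iron.
That vertex is x1 = 2.412, x2 = 0.4144.
Hence cost = 0.32·2.412 + 0.57·0.4144 = $1.0080.

$1.01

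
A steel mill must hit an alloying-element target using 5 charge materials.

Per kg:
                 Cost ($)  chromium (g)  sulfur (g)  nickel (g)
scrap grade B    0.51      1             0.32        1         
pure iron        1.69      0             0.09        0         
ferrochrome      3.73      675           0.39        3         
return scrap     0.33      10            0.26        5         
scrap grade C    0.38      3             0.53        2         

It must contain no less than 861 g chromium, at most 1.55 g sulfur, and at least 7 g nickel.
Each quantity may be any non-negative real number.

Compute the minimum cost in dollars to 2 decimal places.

$4.93

This is a linear program. Let x1 = kg of scrap grade B, x2 = kg of pure iron, x3 = kg of ferrochrome, x4 = kg of return scrap, x5 = kg of scrap grade C.
Minimize 0.51x1 + 1.69x2 + 3.73x3 + 0.33x4 + 0.38x5 subject to:
  1x1 + 675x3 + 10x4 + 3x5 ≥ 861   (chromium)
  0.32x1 + 0.09x2 + 0.39x3 + 0.26x4 + 0.53x5 ≤ 1.55   (sulfur)
  1x1 + 3x3 + 5x4 + 2x5 ≥ 7   (nickel)
  x1, x2, x3, x4, x5 ≥ 0.
The cheapest feasible vertex uses only ferrochrome, return scrap; scrap grade B, pure iron, scrap grade C are not used. The chromium and nickel requirements are met with equality.
So ferrochrome = 1.266 kg, return scrap = 0.6404 kg.
Hence cost = 3.73·1.266 + 0.33·0.6404 = $4.9335.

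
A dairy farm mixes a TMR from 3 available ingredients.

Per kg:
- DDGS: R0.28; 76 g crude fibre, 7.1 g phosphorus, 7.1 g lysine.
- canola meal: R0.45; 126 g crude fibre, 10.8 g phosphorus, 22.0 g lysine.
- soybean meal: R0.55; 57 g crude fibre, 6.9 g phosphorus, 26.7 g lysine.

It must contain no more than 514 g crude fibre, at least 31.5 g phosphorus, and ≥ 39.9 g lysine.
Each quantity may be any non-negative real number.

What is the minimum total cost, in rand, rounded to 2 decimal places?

R1.26

Let x1 = kg of DDGS, x2 = kg of canola meal, x3 = kg of soybean meal.
Minimise 0.28x1 + 0.45x2 + 0.55x3 subject to:
  76x1 + 126x2 + 57x3 ≤ 514   (crude fibre)
  7.1x1 + 10.8x2 + 6.9x3 ≥ 31.5   (phosphorus)
  7.1x1 + 22x2 + 26.7x3 ≥ 39.9   (lysine)
  x1, x2, x3 ≥ 0.
The cheapest feasible vertex uses only DDGS, canola meal; soybean meal is not used. The phosphorus and lysine requirements are met with equality.
That vertex is x1 = 3.296, x2 = 0.75.
Total cost: 0.28·3.296 + 0.45·0.75 = 1.2604.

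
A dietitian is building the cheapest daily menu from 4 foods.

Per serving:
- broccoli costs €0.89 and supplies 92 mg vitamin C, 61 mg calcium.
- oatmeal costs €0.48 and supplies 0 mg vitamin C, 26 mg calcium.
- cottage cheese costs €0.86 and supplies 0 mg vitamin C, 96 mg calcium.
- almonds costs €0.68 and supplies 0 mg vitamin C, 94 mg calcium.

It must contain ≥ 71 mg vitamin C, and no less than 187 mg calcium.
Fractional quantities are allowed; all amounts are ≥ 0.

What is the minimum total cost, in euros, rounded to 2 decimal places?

Set it up as a linear program. Let x1 = servings of broccoli, x2 = servings of oatmeal, x3 = servings of cottage cheese, x4 = servings of almonds.
Minimise 0.89x1 + 0.48x2 + 0.86x3 + 0.68x4 subject to:
  92x1 ≥ 71   (vitamin C)
  61x1 + 26x2 + 96x3 + 94x4 ≥ 187   (calcium)
  x1, x2, x3, x4 ≥ 0.
The cheapest feasible vertex uses only broccoli, almonds; oatmeal, cottage cheese are not used. Binding constraints: vitamin C and calcium.
Optimal quantities: broccoli = 0.7717 servings, almonds = 1.489 servings.
Hence cost = 0.89·0.7717 + 0.68·1.489 = €1.6993.

€1.70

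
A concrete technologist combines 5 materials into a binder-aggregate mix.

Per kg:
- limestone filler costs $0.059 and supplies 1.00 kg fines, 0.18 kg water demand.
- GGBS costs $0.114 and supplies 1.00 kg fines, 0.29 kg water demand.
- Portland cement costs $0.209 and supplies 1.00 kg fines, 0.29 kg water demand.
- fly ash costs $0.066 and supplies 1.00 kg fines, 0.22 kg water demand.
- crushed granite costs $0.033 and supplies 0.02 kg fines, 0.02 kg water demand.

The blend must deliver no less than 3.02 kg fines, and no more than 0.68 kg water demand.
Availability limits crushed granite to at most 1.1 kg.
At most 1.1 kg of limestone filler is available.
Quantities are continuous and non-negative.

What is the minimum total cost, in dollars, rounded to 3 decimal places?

$0.192

Let x1 = kg of limestone filler, x2 = kg of GGBS, x3 = kg of Portland cement, x4 = kg of fly ash, x5 = kg of crushed granite.
Minimise 0.059x1 + 0.114x2 + 0.209x3 + 0.066x4 + 0.033x5 subject to:
  1x1 + 1x2 + 1x3 + 1x4 + 0.02x5 ≥ 3.02   (fines)
  0.18x1 + 0.29x2 + 0.29x3 + 0.22x4 + 0.02x5 ≤ 0.68   (water demand)
  x5 ≤ 1.1
  x1 ≤ 1.1
  x1, x2, x3, x4, x5 ≥ 0.
The minimum-cost mix takes nothing from GGBS, Portland cement, crushed granite — only limestone filler, fly ash. Binding constraints: fines and the limestone filler cap.
So limestone filler = 1.1 kg, fly ash = 1.92 kg.
Total cost: 0.059·1.1 + 0.066·1.92 = 0.19162.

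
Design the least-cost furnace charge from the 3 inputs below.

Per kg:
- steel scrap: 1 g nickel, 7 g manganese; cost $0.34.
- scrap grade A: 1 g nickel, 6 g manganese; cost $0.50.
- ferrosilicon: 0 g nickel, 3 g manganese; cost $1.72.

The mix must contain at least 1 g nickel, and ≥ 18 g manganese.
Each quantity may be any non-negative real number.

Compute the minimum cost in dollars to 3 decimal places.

Let x1 = kg of steel scrap, x2 = kg of scrap grade A, x3 = kg of ferrosilicon.
min 0.34x1 + 0.5x2 + 1.72x3 s.t.:
  1x1 + 1x2 ≥ 1   (nickel)
  7x1 + 6x2 + 3x3 ≥ 18   (manganese)
  x1, x2, x3 ≥ 0.
The optimal basis is {steel scrap}; scrap grade A, ferrosilicon drop out. The manganese requirement is met with equality.
That vertex is x1 = 2.571.
Hence cost = 0.34·2.571 = $0.87414.

$0.874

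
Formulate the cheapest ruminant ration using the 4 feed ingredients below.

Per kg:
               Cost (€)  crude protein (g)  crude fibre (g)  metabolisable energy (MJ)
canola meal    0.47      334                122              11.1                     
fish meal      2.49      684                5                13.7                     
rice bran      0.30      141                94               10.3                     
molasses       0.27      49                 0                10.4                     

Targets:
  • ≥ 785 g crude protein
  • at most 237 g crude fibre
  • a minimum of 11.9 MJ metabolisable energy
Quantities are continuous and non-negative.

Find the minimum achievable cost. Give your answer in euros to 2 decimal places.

€1.41

Set it up as a linear program. Let x1 = kg of canola meal, x2 = kg of fish meal, x3 = kg of rice bran, x4 = kg of molasses.
Minimize 0.47x1 + 2.49x2 + 0.3x3 + 0.27x4 subject to:
  334x1 + 684x2 + 141x3 + 49x4 ≥ 785   (crude protein)
  122x1 + 5x2 + 94x3 ≤ 237   (crude fibre)
  11.1x1 + 13.7x2 + 10.3x3 + 10.4x4 ≥ 11.9   (metabolisable energy)
  x1, x2, x3, x4 ≥ 0.
The cheapest feasible vertex uses only canola meal, fish meal; rice bran, molasses are not used. The crude protein and crude fibre requirements are met with equality.
Optimal quantities: canola meal = 1.934 kg, fish meal = 0.2031 kg.
Total cost: 0.47·1.934 + 2.49·0.2031 = 1.4147.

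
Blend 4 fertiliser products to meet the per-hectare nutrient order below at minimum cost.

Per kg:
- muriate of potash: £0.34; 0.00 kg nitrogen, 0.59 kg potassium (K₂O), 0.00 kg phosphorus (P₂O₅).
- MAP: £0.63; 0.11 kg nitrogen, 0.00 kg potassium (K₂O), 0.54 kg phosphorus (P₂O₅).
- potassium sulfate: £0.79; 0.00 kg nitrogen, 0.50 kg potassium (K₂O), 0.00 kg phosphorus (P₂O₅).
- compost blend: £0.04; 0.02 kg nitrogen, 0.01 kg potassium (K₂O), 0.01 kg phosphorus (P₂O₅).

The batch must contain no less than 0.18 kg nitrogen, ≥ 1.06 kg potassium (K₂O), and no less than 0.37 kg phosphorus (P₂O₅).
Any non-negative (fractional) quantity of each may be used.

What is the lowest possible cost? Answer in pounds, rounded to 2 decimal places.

Set it up as a linear program. Let x1 = kg of muriate of potash, x2 = kg of MAP, x3 = kg of potassium sulfate, x4 = kg of compost blend.
Minimize 0.34x1 + 0.63x2 + 0.79x3 + 0.04x4 s.t.:
  0.11x2 + 0.02x4 ≥ 0.18   (nitrogen)
  0.59x1 + 0.5x3 + 0.01x4 ≥ 1.06   (potassium (K₂O))
  0.54x2 + 0.01x4 ≥ 0.37   (phosphorus (P₂O₅))
  x1, x2, x3, x4 ≥ 0.
At the optimum only muriate of potash, MAP, compost blend are positive (potassium sulfate = 0). The nitrogen, potassium (K₂O), phosphorus (P₂O₅) requirements are met with equality.
That vertex is x1 = 1.698, x2 = 0.5773, x4 = 5.825.
Total cost: 0.34·1.698 + 0.63·0.5773 + 0.04·5.825 = 1.1740.

£1.17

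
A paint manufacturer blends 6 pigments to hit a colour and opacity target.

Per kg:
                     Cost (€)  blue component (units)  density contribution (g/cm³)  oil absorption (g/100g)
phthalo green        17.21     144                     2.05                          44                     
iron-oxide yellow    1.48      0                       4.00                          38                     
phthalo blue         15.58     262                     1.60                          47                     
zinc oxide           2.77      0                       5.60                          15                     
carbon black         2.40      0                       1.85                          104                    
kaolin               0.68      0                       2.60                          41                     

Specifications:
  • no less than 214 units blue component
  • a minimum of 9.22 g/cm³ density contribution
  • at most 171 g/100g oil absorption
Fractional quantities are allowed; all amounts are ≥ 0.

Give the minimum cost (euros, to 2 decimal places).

Let x1 = kg of phthalo green, x2 = kg of iron-oxide yellow, x3 = kg of phthalo blue, x4 = kg of zinc oxide, x5 = kg of carbon black, x6 = kg of kaolin.
Minimise 17.21x1 + 1.48x2 + 15.58x3 + 2.77x4 + 2.4x5 + 0.68x6 s.t.:
  144x1 + 262x3 ≥ 214   (blue component)
  2.05x1 + 4x2 + 1.6x3 + 5.6x4 + 1.85x5 + 2.6x6 ≥ 9.22   (density contribution)
  44x1 + 38x2 + 47x3 + 15x4 + 104x5 + 41x6 ≤ 171   (oil absorption)
  x1, x2, x3, x4, x5, x6 ≥ 0.
At the optimum only phthalo blue, kaolin are positive (phthalo green, iron-oxide yellow, zinc oxide, carbon black = 0). There the blue component and density contribution constraints are tight.
That vertex is x3 = 0.8168, x6 = 3.044.
Objective = 15.58·0.8168 + 0.68·3.044 = 14.7957.

€14.80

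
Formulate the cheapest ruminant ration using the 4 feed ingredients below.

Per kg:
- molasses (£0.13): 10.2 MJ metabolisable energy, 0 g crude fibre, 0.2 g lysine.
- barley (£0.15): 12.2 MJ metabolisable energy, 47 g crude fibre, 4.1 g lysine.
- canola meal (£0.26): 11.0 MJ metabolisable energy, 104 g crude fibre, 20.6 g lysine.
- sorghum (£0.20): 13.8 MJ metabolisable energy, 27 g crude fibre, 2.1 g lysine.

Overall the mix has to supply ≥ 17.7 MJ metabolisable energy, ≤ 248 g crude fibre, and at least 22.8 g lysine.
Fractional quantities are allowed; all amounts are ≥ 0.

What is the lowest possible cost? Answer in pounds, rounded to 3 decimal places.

Treat it as an LP. Let x1 = kg of molasses, x2 = kg of barley, x3 = kg of canola meal, x4 = kg of sorghum.
Minimize 0.13x1 + 0.15x2 + 0.26x3 + 0.2x4 subject to:
  10.2x1 + 12.2x2 + 11x3 + 13.8x4 ≥ 17.7   (metabolisable energy)
  47x2 + 104x3 + 27x4 ≤ 248   (crude fibre)
  0.2x1 + 4.1x2 + 20.6x3 + 2.1x4 ≥ 22.8   (lysine)
  x1, x2, x3, x4 ≥ 0.
The cheapest feasible vertex uses only barley, canola meal; molasses, sorghum are not used. Binding constraints: metabolisable energy and lysine.
So barley = 0.5519 kg, canola meal = 0.9969 kg.
Total cost: 0.15·0.5519 + 0.26·0.9969 = 0.34198.

£0.342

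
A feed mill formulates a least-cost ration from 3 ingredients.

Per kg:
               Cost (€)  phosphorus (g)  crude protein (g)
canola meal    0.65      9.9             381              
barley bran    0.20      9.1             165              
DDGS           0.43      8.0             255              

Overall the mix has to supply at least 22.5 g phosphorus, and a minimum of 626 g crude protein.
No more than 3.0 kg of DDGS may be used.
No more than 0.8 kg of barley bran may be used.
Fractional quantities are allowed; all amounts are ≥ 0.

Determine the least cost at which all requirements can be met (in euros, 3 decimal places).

€0.993

Let x1 = kg of canola meal, x2 = kg of barley bran, x3 = kg of DDGS.
Minimise 0.65x1 + 0.2x2 + 0.43x3 s.t.:
  9.9x1 + 9.1x2 + 8x3 ≥ 22.5   (phosphorus)
  381x1 + 165x2 + 255x3 ≥ 626   (crude protein)
  x3 ≤ 3
  x2 ≤ 0.8
  x1, x2, x3 ≥ 0.
The minimum-cost mix takes nothing from canola meal — only barley bran, DDGS. The crude protein and the barley bran cap requirements are met with equality.
So barley bran = 0.8 kg, DDGS = 1.937 kg.
Total cost: 0.2·0.8 + 0.43·1.937 = 0.99291.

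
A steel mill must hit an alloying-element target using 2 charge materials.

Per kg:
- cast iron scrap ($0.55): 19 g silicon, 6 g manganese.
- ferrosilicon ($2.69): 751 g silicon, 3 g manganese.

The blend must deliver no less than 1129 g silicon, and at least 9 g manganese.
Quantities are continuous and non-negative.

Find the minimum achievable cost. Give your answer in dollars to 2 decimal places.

Let x1 = kg of cast iron scrap, x2 = kg of ferrosilicon.
Minimize 0.55x1 + 2.69x2 subject to:
  19x1 + 751x2 ≥ 1129   (silicon)
  6x1 + 3x2 ≥ 9   (manganese)
  x1, x2 ≥ 0.
Both inputs are positive at the optimum. There the silicon and manganese constraints are tight.
That vertex is x1 = 0.7579, x2 = 1.484.
Total cost: 0.55·0.7579 + 2.69·1.484 = 4.4088.

$4.41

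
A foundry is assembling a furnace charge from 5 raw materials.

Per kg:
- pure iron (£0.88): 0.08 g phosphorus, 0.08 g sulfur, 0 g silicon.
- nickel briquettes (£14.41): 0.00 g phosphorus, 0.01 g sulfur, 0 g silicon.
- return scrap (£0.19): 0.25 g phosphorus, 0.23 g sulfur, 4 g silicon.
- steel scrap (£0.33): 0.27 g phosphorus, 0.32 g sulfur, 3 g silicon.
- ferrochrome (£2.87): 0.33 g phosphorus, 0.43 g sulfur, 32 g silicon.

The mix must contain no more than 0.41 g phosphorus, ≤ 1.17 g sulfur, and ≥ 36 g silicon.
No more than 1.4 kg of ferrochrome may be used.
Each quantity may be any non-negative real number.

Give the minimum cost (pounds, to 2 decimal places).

Treat it as an LP. Let x1 = kg of pure iron, x2 = kg of nickel briquettes, x3 = kg of return scrap, x4 = kg of steel scrap, x5 = kg of ferrochrome.
min 0.88x1 + 14.41x2 + 0.19x3 + 0.33x4 + 2.87x5 with:
  0.08x1 + 0.25x3 + 0.27x4 + 0.33x5 ≤ 0.41   (phosphorus)
  0.08x1 + 0.01x2 + 0.23x3 + 0.32x4 + 0.43x5 ≤ 1.17   (sulfur)
  4x3 + 3x4 + 32x5 ≥ 36   (silicon)
  x5 ≤ 1.4
  x1, x2, x3, x4, x5 ≥ 0.
At the optimum only return scrap, ferrochrome are positive (pure iron, nickel briquettes, steel scrap = 0). There the phosphorus and silicon constraints are tight.
Optimal quantities: return scrap = 0.1856 kg, ferrochrome = 1.102 kg.
Cost = 0.19·0.1856 + 2.87·1.102 = 3.1980.

£3.20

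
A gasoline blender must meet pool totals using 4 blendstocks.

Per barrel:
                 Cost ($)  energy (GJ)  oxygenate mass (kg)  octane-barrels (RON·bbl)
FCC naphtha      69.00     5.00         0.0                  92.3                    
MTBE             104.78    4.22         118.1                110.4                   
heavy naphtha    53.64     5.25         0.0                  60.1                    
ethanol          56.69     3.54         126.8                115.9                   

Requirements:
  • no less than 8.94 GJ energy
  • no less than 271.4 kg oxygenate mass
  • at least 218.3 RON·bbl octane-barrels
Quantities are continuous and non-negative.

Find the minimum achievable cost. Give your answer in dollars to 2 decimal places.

Set it up as a linear program. Let x1 = barrels of FCC naphtha, x2 = barrels of MTBE, x3 = barrels of heavy naphtha, x4 = barrels of ethanol.
Minimize 69x1 + 104.78x2 + 53.64x3 + 56.69x4 with:
  5x1 + 4.22x2 + 5.25x3 + 3.54x4 ≥ 8.94   (energy)
  118.1x2 + 126.8x4 ≥ 271.4   (oxygenate mass)
  92.3x1 + 110.4x2 + 60.1x3 + 115.9x4 ≥ 218.3   (octane-barrels)
  x1, x2, x3, x4 ≥ 0.
The optimal basis is {heavy naphtha, ethanol}; FCC naphtha, MTBE drop out. There the energy and oxygenate mass constraints are tight.
Solving gives x3 = 0.25963, x4 = 2.14038.
Hence cost = 53.64·0.25963 + 56.69·2.14038 = $135.2647.

$135.26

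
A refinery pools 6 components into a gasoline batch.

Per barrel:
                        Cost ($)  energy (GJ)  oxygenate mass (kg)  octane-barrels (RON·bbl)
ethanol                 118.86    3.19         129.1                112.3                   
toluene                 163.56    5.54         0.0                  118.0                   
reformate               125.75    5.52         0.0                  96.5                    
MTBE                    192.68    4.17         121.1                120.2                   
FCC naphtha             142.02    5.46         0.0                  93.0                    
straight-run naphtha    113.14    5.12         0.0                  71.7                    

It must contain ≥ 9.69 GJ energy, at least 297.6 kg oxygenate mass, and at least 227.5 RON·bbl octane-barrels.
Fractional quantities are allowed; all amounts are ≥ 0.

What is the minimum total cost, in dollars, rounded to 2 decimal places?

$325.62

This is a linear program. Let x1 = barrels of ethanol, x2 = barrels of toluene, x3 = barrels of reformate, x4 = barrels of MTBE, x5 = barrels of FCC naphtha, x6 = barrels of straight-run naphtha.
Minimize 118.86x1 + 163.56x2 + 125.75x3 + 192.68x4 + 142.02x5 + 113.14x6 with:
  3.19x1 + 5.54x2 + 5.52x3 + 4.17x4 + 5.46x5 + 5.12x6 ≥ 9.69   (energy)
  129.1x1 + 121.1x4 ≥ 297.6   (oxygenate mass)
  112.3x1 + 118x2 + 96.5x3 + 120.2x4 + 93x5 + 71.7x6 ≥ 227.5   (octane-barrels)
  x1, x2, x3, x4, x5, x6 ≥ 0.
The minimum-cost mix takes nothing from toluene, reformate, MTBE, FCC naphtha — only ethanol, straight-run naphtha. The energy and oxygenate mass requirements are met with equality.
Optimal quantities: ethanol = 2.30519 barrels, straight-run naphtha = 0.456337 barrels.
Hence cost = 118.86·2.30519 + 113.14·0.456337 = $325.6249.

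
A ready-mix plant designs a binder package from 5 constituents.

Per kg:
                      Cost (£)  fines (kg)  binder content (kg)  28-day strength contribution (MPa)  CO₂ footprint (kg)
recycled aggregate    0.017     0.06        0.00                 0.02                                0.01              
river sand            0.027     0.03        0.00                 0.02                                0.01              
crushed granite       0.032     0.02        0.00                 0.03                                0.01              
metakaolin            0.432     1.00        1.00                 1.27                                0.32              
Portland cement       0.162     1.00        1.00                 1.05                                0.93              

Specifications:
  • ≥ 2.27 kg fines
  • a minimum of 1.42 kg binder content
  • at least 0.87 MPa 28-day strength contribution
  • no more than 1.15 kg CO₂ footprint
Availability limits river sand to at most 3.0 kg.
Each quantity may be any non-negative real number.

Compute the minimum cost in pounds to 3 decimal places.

Treat it as an LP. Let x1 = kg of recycled aggregate, x2 = kg of river sand, x3 = kg of crushed granite, x4 = kg of metakaolin, x5 = kg of Portland cement.
min 0.017x1 + 0.027x2 + 0.032x3 + 0.432x4 + 0.162x5 s.t.:
  0.06x1 + 0.03x2 + 0.02x3 + 1x4 + 1x5 ≥ 2.27   (fines)
  1x4 + 1x5 ≥ 1.42   (binder content)
  0.02x1 + 0.02x2 + 0.03x3 + 1.27x4 + 1.05x5 ≥ 0.87   (28-day strength contribution)
  0.01x1 + 0.01x2 + 0.01x3 + 0.32x4 + 0.93x5 ≤ 1.15   (CO₂ footprint)
  x2 ≤ 3
  x1, x2, x3, x4, x5 ≥ 0.
At the optimum only recycled aggregate, metakaolin, Portland cement are positive (river sand, crushed granite = 0). The fines, binder content, CO₂ footprint requirements are met with equality.
Solving gives x1 = 14.17, x4 = 0.5119, x5 = 0.9081.
Total cost: 0.017·14.17 + 0.432·0.5119 + 0.162·0.9081 = 0.60914.

£0.609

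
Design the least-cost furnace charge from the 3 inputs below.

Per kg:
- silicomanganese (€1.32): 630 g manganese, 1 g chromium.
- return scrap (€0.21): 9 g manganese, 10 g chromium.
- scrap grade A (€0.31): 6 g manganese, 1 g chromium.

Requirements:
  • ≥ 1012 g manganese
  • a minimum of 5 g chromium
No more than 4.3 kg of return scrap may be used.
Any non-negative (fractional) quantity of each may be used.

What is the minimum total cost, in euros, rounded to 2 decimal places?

Let x1 = kg of silicomanganese, x2 = kg of return scrap, x3 = kg of scrap grade A.
min 1.32x1 + 0.21x2 + 0.31x3 subject to:
  630x1 + 9x2 + 6x3 ≥ 1012   (manganese)
  1x1 + 10x2 + 1x3 ≥ 5   (chromium)
  x2 ≤ 4.3
  x1, x2, x3 ≥ 0.
The minimum-cost mix takes nothing from scrap grade A — only silicomanganese, return scrap. Binding constraints: manganese and chromium.
Solving gives x1 = 1.6015, x2 = 0.33985.
Total cost: 1.32·1.6015 + 0.21·0.33985 = 2.1853.

€2.19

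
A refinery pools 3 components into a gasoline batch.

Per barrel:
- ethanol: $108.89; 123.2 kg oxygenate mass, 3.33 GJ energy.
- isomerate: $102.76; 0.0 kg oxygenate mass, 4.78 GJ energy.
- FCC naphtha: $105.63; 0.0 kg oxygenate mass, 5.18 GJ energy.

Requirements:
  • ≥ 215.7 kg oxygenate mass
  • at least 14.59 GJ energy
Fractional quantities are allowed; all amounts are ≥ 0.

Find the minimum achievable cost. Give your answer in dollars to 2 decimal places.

$369.27

This is a linear program. Let x1 = barrels of ethanol, x2 = barrels of isomerate, x3 = barrels of FCC naphtha.
Minimize 108.89x1 + 102.76x2 + 105.63x3 with:
  123.2x1 ≥ 215.7   (oxygenate mass)
  3.33x1 + 4.78x2 + 5.18x3 ≥ 14.59   (energy)
  x1, x2, x3 ≥ 0.
The cheapest feasible vertex uses only ethanol, FCC naphtha; isomerate is not used. Binding constraints: oxygenate mass and energy.
Optimal quantities: ethanol = 1.75081 barrels, FCC naphtha = 1.69108 barrels.
Cost = 108.89·1.75081 + 105.63·1.69108 = 369.2745.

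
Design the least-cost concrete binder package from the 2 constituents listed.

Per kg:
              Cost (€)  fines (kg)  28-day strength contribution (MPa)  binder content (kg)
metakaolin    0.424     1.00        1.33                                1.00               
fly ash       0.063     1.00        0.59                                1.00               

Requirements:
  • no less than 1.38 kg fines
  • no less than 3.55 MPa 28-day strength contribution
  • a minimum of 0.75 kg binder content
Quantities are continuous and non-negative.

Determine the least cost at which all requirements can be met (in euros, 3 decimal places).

This is a linear program. Let x1 = kg of metakaolin, x2 = kg of fly ash.
Minimise 0.424x1 + 0.063x2 subject to:
  1x1 + 1x2 ≥ 1.38   (fines)
  1.33x1 + 0.59x2 ≥ 3.55   (28-day strength contribution)
  1x1 + 1x2 ≥ 0.75   (binder content)
  x1, x2 ≥ 0.
The cheapest feasible vertex uses only fly ash; metakaolin is not used. Binding constraint: 28-day strength contribution.
That vertex is x2 = 6.017.
Cost = 0.063·6.017 = 0.37907.

€0.379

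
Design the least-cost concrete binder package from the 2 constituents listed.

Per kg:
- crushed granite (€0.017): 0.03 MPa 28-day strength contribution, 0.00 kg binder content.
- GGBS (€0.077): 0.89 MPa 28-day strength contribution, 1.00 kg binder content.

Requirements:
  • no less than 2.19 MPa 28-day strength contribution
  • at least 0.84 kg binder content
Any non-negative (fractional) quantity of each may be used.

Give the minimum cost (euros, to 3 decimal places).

€0.189

Treat it as an LP. Let x1 = kg of crushed granite, x2 = kg of GGBS.
Minimise 0.017x1 + 0.077x2 s.t.:
  0.03x1 + 0.89x2 ≥ 2.19   (28-day strength contribution)
  1x2 ≥ 0.84   (binder content)
  x1, x2 ≥ 0.
The minimum-cost mix takes nothing from crushed granite — only GGBS. The 28-day strength contribution requirement is met with equality.
Solving gives x2 = 2.461.
Cost = 0.077·2.461 = 0.189497.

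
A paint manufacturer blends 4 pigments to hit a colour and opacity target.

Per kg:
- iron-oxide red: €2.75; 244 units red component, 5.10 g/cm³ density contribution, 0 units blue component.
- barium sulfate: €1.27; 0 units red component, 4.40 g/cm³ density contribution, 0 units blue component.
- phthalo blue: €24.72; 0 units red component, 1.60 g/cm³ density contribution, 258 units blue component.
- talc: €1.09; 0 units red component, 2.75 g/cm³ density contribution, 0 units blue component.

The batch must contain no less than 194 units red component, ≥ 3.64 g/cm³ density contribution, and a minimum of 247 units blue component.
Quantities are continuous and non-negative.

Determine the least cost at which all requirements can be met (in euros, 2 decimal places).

€25.85

Let x1 = kg of iron-oxide red, x2 = kg of barium sulfate, x3 = kg of phthalo blue, x4 = kg of talc.
Minimise 2.75x1 + 1.27x2 + 24.72x3 + 1.09x4 with:
  244x1 ≥ 194   (red component)
  5.1x1 + 4.4x2 + 1.6x3 + 2.75x4 ≥ 3.64   (density contribution)
  258x3 ≥ 247   (blue component)
  x1, x2, x3, x4 ≥ 0.
At the optimum only iron-oxide red, phthalo blue are positive (barium sulfate, talc = 0). There the red component and blue component constraints are tight.
Solving gives x1 = 0.7951, x3 = 0.9574.
Cost = 2.75·0.7951 + 24.72·0.9574 = 25.8535.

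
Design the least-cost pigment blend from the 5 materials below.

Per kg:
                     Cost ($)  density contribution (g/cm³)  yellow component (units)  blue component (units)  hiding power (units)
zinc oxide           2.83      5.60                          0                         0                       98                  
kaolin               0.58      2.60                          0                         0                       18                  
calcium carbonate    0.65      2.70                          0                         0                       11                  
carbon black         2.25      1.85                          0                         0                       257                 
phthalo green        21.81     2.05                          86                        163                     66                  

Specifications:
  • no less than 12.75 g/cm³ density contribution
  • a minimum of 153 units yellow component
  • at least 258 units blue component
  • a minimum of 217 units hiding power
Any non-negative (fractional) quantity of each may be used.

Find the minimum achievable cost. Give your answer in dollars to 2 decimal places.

$41.11

This is a linear program. Let x1 = kg of zinc oxide, x2 = kg of kaolin, x3 = kg of calcium carbonate, x4 = kg of carbon black, x5 = kg of phthalo green.
Minimize 2.83x1 + 0.58x2 + 0.65x3 + 2.25x4 + 21.81x5 with:
  5.6x1 + 2.6x2 + 2.7x3 + 1.85x4 + 2.05x5 ≥ 12.75   (density contribution)
  86x5 ≥ 153   (yellow component)
  163x5 ≥ 258   (blue component)
  98x1 + 18x2 + 11x3 + 257x4 + 66x5 ≥ 217   (hiding power)
  x1, x2, x3, x4, x5 ≥ 0.
The cheapest feasible vertex uses only kaolin, carbon black, phthalo green; zinc oxide, calcium carbonate are not used. There the density contribution, yellow component, hiding power constraints are tight.
That vertex is x2 = 3.395, x4 = 0.1497, x5 = 1.779.
Hence cost = 0.58·3.395 + 2.25·0.1497 + 21.81·1.779 = $41.1059.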